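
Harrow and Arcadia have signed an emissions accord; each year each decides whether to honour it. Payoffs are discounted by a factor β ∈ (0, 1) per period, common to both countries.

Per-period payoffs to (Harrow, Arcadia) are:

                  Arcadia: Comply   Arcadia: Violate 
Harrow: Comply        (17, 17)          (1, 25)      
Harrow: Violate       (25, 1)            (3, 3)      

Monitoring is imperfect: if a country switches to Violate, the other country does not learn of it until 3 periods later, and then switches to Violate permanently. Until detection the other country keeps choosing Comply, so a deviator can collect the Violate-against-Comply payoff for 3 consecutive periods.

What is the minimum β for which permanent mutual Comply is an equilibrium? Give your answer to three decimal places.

A deviator earns 25 for 3 periods, then 3 forever; cooperating earns 17 forever. Multiplying the IC by (1−β):
17 ≥ 25(1−β^3) + 3β^3, so 22·β^3 ≥ 8 and β^3 ≥ 4/11.
β ≥ (4/11)^(1/3) ≈ 0.714.

0.714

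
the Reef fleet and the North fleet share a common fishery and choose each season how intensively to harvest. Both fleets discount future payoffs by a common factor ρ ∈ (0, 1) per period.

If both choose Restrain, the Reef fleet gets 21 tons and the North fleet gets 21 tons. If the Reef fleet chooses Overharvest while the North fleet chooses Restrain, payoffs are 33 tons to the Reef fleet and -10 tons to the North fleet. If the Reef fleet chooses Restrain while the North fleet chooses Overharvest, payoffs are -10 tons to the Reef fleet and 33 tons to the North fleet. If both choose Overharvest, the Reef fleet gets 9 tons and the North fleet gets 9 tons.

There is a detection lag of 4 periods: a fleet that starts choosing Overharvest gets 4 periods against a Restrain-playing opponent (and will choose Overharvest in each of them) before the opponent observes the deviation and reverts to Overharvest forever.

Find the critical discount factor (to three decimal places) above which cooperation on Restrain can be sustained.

0.841

A deviator earns 33 for 4 periods, then 9 forever; cooperating earns 21 forever. Multiplying the IC by (1−ρ):
21 ≥ 33(1−ρ^4) + 9ρ^4, so 24·ρ^4 ≥ 12 and ρ^4 ≥ 1/2.
ρ ≥ (1/2)^(1/4) ≈ 0.841.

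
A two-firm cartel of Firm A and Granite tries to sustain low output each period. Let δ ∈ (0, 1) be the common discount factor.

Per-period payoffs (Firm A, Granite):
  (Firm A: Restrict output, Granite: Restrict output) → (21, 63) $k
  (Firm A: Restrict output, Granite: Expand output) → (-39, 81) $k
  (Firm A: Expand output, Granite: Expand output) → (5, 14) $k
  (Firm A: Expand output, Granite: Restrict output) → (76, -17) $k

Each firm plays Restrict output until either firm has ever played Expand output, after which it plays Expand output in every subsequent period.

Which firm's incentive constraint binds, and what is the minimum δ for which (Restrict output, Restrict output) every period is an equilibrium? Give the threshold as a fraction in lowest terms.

Firm A; δ ≥ 55/71

For Firm A: deviation gain 76−21 = 55, per-period punishment loss 21−5 = 16. IC gives δ ≥ 55/71.
For Granite: gain 18, loss 49 per period, so δ ≥ 18/67.
The tighter constraint is Firm A's, so cooperation needs δ ≥ 55/71.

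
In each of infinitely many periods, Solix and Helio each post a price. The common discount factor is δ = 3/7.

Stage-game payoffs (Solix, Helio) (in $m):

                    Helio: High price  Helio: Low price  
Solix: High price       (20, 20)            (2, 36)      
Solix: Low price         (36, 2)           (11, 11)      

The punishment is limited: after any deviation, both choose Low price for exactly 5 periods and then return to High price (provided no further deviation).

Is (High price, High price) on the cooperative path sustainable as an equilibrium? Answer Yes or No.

No

A one-shot deviation gives 36 now, then 11 for 5 periods, then back to 20.
Gain from deviating: (36−20) today; loss: (20−11) in each of the next 5 periods.
No-deviation condition: (20−11)(δ+…+δ^5) ≥ 36−20, i.e. δ+…+δ^5 ≥ 16/9.
At δ = 3/7: δ+…+δ^5 = 0.7392 < 1.7778.
So cooperation is not sustainable.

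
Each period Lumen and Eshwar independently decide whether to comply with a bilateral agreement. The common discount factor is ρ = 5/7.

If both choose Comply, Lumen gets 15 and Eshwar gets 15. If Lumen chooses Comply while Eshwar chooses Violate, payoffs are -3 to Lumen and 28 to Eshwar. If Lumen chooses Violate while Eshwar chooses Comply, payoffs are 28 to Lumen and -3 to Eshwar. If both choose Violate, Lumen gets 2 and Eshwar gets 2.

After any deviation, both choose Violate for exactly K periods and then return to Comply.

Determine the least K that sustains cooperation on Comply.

2

IC: ρ(1−ρ^K)/(1−ρ) ≥ (28−15)/(15−2) = 1.
With ρ = 5/7: need 1 − ρ^K ≥ 1·(1−5/7)/(5/7), i.e. ρ^K ≤ 0.6000.
Since (5/7)^1 = 0.7143 and (5/7)^2 = 0.5102, the smallest such K is 2.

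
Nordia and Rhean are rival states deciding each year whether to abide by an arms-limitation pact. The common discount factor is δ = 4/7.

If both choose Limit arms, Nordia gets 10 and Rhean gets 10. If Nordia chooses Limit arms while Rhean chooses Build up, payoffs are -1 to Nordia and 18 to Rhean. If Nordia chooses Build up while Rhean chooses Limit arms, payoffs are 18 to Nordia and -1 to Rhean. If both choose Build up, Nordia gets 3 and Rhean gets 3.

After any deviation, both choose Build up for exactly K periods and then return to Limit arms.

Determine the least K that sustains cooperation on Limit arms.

IC: δ(1−δ^K)/(1−δ) ≥ (18−10)/(10−3) = 8/7.
With δ = 4/7: need 1 − δ^K ≥ 8/7·(1−4/7)/(4/7), i.e. δ^K ≤ 0.1429.
Since (4/7)^3 = 0.1866 and (4/7)^4 = 0.1066, the smallest such K is 4.

4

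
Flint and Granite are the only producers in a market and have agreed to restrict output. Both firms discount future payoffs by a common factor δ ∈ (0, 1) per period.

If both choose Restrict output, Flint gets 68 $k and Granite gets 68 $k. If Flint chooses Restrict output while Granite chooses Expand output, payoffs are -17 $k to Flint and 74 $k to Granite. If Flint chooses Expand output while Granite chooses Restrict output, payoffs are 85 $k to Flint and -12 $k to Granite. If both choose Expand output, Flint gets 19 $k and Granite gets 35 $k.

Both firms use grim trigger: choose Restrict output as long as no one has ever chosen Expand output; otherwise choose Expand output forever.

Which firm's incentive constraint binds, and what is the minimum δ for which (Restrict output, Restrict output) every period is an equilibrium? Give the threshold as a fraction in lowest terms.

For Flint: deviation gain 85−68 = 17, per-period punishment loss 68−19 = 49. IC gives δ ≥ 17/66.
For Granite: gain 6, loss 33 per period, so δ ≥ 6/39 = 2/13.
The tighter constraint is Flint's, so cooperation needs δ ≥ 17/66.

Flint; δ ≥ 17/66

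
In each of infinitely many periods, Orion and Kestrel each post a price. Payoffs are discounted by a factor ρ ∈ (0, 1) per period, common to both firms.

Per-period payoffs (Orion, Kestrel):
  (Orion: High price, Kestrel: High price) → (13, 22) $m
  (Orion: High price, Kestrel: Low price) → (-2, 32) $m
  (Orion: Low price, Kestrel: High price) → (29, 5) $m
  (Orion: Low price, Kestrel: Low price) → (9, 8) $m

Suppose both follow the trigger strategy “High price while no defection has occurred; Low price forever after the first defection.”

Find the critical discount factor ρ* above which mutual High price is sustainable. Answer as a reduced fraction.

4/5

Orion: cooperation gives 13 each period; deviation gives 29 once then 9 forever.
  13/(1−ρ) ≥ 29 + 9ρ/(1−ρ) ⇒ ρ ≥ 16/20 = 4/5.
Kestrel: cooperation gives 22 each period; deviation gives 32 once then 8 forever.
  ρ ≥ 10/24 = 5/12.
Both must hold, so the binding constraint is Orion's: ρ ≥ 4/5.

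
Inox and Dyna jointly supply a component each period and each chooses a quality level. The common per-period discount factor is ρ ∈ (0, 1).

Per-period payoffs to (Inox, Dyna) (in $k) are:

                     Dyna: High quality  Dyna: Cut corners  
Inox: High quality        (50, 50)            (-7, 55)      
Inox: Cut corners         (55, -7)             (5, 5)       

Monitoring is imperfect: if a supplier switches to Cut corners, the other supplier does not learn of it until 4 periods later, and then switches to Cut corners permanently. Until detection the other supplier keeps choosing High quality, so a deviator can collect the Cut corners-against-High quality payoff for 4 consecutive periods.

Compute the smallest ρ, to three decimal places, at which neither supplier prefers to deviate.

A deviator earns 55 for 4 periods, then 5 forever; cooperating earns 50 forever. Multiplying the IC by (1−ρ):
50 ≥ 55(1−ρ^4) + 5ρ^4, so 50·ρ^4 ≥ 5 and ρ^4 ≥ 1/10.
ρ ≥ (1/10)^(1/4) ≈ 0.562.

0.562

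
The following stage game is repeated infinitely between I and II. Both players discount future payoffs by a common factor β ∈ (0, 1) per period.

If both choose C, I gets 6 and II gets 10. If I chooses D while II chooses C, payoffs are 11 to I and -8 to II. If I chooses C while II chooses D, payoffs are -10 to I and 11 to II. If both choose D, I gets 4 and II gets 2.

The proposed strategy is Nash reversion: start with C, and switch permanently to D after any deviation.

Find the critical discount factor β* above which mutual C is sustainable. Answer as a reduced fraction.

5/7

For I: deviation gain 11−6 = 5, per-period punishment loss 6−4 = 2. IC gives β ≥ 5/7.
For II: gain 1, loss 8 per period, so β ≥ 1/9.
The tighter constraint is I's, so cooperation needs β ≥ 5/7.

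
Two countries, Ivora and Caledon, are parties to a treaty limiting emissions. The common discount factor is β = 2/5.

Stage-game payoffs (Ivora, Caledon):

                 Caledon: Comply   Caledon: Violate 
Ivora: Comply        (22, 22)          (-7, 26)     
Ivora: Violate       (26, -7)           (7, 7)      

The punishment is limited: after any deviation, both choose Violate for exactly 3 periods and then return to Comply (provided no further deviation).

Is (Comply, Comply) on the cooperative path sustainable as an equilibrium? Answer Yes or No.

IC: β+…+β^3 ≥ (26−22)/(22−7) = 4/15.
At β = 2/5: partial sum = 0.6240 ≥ 0.2667. Cooperation sustainable.

Yes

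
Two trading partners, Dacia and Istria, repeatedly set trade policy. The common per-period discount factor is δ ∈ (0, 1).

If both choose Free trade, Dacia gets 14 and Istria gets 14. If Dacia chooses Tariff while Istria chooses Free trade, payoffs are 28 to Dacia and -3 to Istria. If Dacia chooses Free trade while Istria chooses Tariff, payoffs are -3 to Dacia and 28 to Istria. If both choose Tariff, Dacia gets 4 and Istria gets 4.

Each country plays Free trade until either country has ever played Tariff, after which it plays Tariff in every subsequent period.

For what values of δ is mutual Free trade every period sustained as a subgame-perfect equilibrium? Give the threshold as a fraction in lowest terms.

Cooperation forever yields 14 each period: 14/(1−δ).
Deviating yields 28 once, then 4 forever: 28 + 4δ/(1−δ).
No profitable deviation requires 14/(1−δ) ≥ 28 + 4δ/(1−δ).
Multiplying by (1−δ): 14 ≥ 28(1−δ) + 4δ = 28 − 24δ.
So 24δ ≥ 14, i.e. δ ≥ 14/24 = 7/12.

7/12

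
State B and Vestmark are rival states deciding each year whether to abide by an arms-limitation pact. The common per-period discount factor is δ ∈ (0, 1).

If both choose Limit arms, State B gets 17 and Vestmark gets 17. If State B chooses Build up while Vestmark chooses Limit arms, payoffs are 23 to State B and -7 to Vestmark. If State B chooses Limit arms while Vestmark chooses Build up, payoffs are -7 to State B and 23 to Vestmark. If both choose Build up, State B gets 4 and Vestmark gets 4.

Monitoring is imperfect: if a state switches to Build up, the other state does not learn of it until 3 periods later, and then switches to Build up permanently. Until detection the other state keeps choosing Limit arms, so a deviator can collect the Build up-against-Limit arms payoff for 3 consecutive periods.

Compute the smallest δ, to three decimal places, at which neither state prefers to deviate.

The best deviation is to choose Build up for all 3 undetected periods, earning 23 each, then 4 forever once detected.
Deviation value: 23(1−δ^3)/(1−δ) + 4δ^3/(1−δ); cooperation value: 17/(1−δ).
IC: 17 ≥ 23(1−δ^3) + 4δ^3 = 23 − 19δ^3.
So δ^3 ≥ 6/19, giving δ ≥ (6/19)^(1/3) ≈ 0.681.

0.681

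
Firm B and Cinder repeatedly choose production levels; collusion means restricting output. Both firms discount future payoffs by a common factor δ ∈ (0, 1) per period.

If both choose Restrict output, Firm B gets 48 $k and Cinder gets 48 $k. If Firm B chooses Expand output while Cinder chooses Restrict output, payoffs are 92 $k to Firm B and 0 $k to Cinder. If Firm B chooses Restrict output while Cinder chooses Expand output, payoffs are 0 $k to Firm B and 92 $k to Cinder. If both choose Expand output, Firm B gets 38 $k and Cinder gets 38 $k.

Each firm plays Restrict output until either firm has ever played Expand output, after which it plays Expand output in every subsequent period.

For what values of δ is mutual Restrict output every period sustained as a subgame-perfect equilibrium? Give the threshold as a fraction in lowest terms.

22/27

Under grim trigger the critical discount factor is (T−C)/(T−P) with T = 92, C = 48, P = 38.
δ* = (92−48)/(92−38) = 44/54 = 22/27.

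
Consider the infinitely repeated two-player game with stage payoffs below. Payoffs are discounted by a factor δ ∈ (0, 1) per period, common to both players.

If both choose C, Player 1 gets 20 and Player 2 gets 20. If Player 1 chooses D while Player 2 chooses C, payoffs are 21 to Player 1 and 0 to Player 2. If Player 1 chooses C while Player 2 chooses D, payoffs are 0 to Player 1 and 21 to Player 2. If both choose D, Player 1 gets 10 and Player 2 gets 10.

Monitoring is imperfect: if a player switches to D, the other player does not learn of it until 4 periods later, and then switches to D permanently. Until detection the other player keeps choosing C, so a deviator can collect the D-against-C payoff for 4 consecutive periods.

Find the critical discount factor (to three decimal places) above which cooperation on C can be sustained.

Deviating for the 4 undetected periods gains 21−20 = 1 per period over cooperation, then loses 20−10 = 10 per period forever once punishment starts.
Gain: 1(1 + δ + … + δ^3); loss: 10·δ^4/(1−δ).
No profitable deviation ⇔ 1(1−δ^4) ≤ 10·δ^4, i.e. δ^4 ≥ 1/(1+10) = 1/11.
Hence δ ≥ (1/11)^(1/4) ≈ 0.549.

0.549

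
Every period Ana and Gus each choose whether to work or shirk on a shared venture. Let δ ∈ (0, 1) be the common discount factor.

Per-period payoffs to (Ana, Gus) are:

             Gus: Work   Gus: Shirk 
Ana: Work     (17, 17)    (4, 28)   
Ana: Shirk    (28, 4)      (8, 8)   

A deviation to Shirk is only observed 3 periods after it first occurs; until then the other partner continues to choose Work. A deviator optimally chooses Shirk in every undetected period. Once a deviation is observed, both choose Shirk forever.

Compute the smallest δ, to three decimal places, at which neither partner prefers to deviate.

Deviating for the 3 undetected periods gains 28−17 = 11 per period over cooperation, then loses 17−8 = 9 per period forever once punishment starts.
Gain: 11(1 + δ + … + δ^2); loss: 9·δ^3/(1−δ).
No profitable deviation ⇔ 11(1−δ^3) ≤ 9·δ^3, i.e. δ^3 ≥ 11/(11+9) = 11/20.
Hence δ ≥ (11/20)^(1/3) ≈ 0.819.

0.819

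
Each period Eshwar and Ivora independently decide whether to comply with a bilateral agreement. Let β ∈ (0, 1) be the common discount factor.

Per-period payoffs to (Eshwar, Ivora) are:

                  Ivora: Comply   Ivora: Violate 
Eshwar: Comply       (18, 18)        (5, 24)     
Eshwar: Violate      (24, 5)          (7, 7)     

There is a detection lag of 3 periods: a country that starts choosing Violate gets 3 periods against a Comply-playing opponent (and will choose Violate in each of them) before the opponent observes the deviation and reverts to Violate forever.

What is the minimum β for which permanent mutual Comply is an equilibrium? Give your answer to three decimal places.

0.707

Deviating for the 3 undetected periods gains 24−18 = 6 per period over cooperation, then loses 18−7 = 11 per period forever once punishment starts.
Gain: 6(1 + β + … + β^2); loss: 11·β^3/(1−β).
No profitable deviation ⇔ 6(1−β^3) ≤ 11·β^3, i.e. β^3 ≥ 6/(6+11) = 6/17.
Hence β ≥ (6/17)^(1/3) ≈ 0.707.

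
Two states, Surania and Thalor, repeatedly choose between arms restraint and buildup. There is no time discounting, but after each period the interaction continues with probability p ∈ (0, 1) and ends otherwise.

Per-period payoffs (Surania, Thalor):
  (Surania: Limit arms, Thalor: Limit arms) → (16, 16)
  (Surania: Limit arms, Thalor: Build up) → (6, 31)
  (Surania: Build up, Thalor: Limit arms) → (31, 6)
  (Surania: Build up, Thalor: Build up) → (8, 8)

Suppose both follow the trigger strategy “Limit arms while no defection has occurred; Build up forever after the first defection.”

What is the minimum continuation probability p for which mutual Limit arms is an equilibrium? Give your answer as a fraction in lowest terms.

15/23

With no time discounting, the continuation probability p plays the role of the discount factor.
Grim-trigger IC: 16/(1−p) ≥ 31 + 8p/(1−p) ⇒ p ≥ (31−16)/(31−8) = 15/23.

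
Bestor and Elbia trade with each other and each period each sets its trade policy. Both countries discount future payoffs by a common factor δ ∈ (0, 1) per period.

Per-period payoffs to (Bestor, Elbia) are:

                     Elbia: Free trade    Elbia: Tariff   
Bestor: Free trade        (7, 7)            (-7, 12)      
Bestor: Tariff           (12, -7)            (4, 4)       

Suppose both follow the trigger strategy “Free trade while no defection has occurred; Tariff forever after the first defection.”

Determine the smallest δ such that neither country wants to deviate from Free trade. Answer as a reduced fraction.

5/8

Under grim trigger the critical discount factor is (T−C)/(T−P) with T = 12, C = 7, P = 4.
δ* = (12−7)/(12−4) = 5/8.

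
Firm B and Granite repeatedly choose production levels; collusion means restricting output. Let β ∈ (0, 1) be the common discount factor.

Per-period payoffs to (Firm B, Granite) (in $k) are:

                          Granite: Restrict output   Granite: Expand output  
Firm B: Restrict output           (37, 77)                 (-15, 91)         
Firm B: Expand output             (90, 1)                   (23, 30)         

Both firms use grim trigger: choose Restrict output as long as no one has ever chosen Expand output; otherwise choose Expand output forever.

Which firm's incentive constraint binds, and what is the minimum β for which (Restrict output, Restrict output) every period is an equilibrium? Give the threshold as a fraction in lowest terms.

Firm B's threshold: (90−37)/(90−23) = 53/67.
Granite's threshold: (91−77)/(91−30) = 14/61.
53/67 > 14/61, so Firm B binds and β* = 53/67.

Firm B; β ≥ 53/67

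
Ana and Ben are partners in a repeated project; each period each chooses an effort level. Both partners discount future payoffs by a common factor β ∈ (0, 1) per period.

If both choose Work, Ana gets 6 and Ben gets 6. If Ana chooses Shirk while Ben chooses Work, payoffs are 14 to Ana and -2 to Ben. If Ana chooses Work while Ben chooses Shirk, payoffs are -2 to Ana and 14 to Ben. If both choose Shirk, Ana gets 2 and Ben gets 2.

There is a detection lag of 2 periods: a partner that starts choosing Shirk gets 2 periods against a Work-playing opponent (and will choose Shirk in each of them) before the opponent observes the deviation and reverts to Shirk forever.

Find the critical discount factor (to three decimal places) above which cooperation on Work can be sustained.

A deviator earns 14 for 2 periods, then 2 forever; cooperating earns 6 forever. Multiplying the IC by (1−β):
6 ≥ 14(1−β^2) + 2β^2, so 12·β^2 ≥ 8 and β^2 ≥ 2/3.
β ≥ (2/3)^(1/2) ≈ 0.816.

0.816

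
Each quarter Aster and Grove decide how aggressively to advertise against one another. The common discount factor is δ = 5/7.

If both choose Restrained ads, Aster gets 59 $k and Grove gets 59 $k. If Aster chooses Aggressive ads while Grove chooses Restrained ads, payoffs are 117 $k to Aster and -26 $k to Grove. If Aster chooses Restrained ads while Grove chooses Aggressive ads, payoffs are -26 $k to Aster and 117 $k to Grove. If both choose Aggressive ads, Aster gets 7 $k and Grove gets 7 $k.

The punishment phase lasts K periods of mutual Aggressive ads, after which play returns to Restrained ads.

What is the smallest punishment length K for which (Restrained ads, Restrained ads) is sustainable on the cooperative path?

2

IC: δ(1−δ^K)/(1−δ) ≥ (117−59)/(59−7) = 29/26.
With δ = 5/7: need 1 − δ^K ≥ 29/26·(1−5/7)/(5/7), i.e. δ^K ≤ 0.5538.
Since (5/7)^1 = 0.7143 and (5/7)^2 = 0.5102, the smallest such K is 2.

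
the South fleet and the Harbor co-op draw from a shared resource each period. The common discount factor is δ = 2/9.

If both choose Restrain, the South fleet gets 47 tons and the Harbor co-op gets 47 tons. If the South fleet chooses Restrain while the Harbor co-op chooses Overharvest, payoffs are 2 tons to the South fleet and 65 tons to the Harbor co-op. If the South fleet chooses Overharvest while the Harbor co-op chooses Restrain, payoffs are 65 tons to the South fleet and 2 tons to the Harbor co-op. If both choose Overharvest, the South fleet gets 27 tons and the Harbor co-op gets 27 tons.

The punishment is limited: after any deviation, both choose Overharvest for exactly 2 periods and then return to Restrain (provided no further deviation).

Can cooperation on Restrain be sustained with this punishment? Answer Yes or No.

No

A one-shot deviation gives 65 now, then 27 for 2 periods, then back to 47.
Gain from deviating: (65−47) today; loss: (47−27) in each of the next 2 periods.
No-deviation condition: (47−27)(δ+…+δ^2) ≥ 65−47, i.e. δ+…+δ^2 ≥ 9/10.
At δ = 2/9: δ+…+δ^2 = 0.2716 < 0.9000.
So cooperation is not sustainable.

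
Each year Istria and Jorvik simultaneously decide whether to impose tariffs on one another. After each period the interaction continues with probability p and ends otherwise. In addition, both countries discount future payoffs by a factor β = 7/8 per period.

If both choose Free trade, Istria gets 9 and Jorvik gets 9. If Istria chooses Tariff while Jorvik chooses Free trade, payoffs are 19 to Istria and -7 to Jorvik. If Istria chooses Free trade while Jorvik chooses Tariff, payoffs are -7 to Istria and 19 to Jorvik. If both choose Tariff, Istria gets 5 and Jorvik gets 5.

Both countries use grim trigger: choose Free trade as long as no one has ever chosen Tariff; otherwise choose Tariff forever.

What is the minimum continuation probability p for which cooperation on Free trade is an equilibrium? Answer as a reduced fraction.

40/49

With continuation probability p and discount β, the effective per-period discount factor is βp.
Grim-trigger IC: βp ≥ (19−9)/(19−5) = 5/7.
So p ≥ (5/7)/(7/8) = 40/49.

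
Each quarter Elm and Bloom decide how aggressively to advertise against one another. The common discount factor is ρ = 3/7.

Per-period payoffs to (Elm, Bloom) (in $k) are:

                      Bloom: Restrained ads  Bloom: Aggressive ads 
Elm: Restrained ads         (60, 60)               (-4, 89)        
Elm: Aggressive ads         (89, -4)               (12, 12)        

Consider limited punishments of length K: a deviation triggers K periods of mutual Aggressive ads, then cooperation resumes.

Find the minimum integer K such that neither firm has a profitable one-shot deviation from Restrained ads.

IC: ρ(1−ρ^K)/(1−ρ) ≥ (89−60)/(60−12) = 29/48.
With ρ = 3/7: need 1 − ρ^K ≥ 29/48·(1−3/7)/(3/7), i.e. ρ^K ≤ 0.1944.
Since (3/7)^1 = 0.4286 and (3/7)^2 = 0.1837, the smallest such K is 2.

2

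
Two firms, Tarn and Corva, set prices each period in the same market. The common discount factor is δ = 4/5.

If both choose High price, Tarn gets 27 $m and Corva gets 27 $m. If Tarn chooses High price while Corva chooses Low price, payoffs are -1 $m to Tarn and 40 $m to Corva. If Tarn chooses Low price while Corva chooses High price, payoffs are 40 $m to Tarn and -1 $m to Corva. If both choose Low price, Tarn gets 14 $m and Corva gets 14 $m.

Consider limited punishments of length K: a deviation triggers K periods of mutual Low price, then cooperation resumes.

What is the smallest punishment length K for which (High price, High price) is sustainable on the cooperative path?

Need Σ_{k=1}^{K} δ^k ≥ (40−27)/(27−14) = 1.0000 at δ = 4/5.
At K = 1 the sum is 0.8000 < 1.0000; at K = 2 it is 1.4400 ≥ 1.0000.
So the minimum punishment length is K = 2.

2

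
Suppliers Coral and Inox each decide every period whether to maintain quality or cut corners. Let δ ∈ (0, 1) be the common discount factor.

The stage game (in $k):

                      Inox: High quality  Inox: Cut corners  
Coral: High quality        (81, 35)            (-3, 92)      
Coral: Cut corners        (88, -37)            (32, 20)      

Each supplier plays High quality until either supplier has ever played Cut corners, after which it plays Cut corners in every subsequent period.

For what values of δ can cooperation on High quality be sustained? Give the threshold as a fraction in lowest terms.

19/24

Coral: cooperation gives 81 each period; deviation gives 88 once then 32 forever.
  81/(1−δ) ≥ 88 + 32δ/(1−δ) ⇒ δ ≥ 7/56 = 1/8.
Inox: cooperation gives 35 each period; deviation gives 92 once then 20 forever.
  δ ≥ 57/72 = 19/24.
Both must hold, so the binding constraint is Inox's: δ ≥ 19/24.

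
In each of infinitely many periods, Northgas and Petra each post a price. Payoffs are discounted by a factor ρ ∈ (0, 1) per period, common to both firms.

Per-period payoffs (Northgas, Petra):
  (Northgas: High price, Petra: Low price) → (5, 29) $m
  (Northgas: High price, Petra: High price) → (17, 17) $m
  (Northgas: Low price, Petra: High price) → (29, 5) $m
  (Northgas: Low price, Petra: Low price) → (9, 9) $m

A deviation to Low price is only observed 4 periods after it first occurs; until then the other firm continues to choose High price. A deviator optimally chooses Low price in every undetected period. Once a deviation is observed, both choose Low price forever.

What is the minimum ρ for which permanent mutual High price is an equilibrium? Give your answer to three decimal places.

The best deviation is to choose Low price for all 4 undetected periods, earning 29 each, then 9 forever once detected.
Deviation value: 29(1−ρ^4)/(1−ρ) + 9ρ^4/(1−ρ); cooperation value: 17/(1−ρ).
IC: 17 ≥ 29(1−ρ^4) + 9ρ^4 = 29 − 20ρ^4.
So ρ^4 ≥ 12/20 = 3/5, giving ρ ≥ (3/5)^(1/4) ≈ 0.880.

0.880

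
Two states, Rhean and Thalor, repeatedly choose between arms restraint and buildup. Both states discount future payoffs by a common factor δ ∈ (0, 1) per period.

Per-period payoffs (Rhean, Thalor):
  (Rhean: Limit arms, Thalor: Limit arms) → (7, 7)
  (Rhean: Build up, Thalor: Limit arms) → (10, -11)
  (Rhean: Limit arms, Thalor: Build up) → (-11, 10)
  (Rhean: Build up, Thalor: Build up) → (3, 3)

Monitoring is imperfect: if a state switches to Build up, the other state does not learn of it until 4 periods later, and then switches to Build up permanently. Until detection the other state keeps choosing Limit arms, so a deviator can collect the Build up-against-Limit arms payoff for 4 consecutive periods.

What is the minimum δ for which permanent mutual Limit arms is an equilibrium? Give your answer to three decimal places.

A deviator earns 10 for 4 periods, then 3 forever; cooperating earns 7 forever. Multiplying the IC by (1−δ):
7 ≥ 10(1−δ^4) + 3δ^4, so 7·δ^4 ≥ 3 and δ^4 ≥ 3/7.
δ ≥ (3/7)^(1/4) ≈ 0.809.

0.809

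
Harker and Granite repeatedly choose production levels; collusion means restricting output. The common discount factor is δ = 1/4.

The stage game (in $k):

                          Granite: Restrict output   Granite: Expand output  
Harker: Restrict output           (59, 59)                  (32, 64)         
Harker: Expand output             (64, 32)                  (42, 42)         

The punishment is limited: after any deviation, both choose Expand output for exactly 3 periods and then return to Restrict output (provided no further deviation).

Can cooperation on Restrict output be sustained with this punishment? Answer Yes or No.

IC: δ+…+δ^3 ≥ (64−59)/(59−42) = 5/17.
At δ = 1/4: partial sum = 0.3281 ≥ 0.2941. Cooperation sustainable.

Yes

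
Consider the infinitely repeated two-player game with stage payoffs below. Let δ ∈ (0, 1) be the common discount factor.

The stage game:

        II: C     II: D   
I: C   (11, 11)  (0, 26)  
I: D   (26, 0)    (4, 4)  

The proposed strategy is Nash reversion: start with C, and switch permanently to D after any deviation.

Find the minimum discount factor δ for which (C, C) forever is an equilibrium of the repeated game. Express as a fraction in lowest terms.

15/22

One-period gain from deviating is 26 − 11 = 15. The loss is 11 − 4 = 7 in every subsequent period, with present value 7·δ/(1−δ).
Deviation is unprofitable when 7·δ/(1−δ) ≥ 15, i.e. δ/(1−δ) ≥ 15/7.
Equivalently δ ≥ 15/(15+7) = 15/22.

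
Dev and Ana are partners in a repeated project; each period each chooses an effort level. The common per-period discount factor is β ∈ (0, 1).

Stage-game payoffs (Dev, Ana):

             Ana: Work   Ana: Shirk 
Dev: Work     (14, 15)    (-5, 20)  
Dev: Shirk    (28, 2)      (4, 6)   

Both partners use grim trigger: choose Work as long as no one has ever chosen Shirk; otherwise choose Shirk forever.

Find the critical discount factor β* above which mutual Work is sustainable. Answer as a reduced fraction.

Dev's threshold: (28−14)/(28−4) = 7/12.
Ana's threshold: (20−15)/(20−6) = 5/14.
7/12 > 5/14, so Dev binds and β* = 7/12.

7/12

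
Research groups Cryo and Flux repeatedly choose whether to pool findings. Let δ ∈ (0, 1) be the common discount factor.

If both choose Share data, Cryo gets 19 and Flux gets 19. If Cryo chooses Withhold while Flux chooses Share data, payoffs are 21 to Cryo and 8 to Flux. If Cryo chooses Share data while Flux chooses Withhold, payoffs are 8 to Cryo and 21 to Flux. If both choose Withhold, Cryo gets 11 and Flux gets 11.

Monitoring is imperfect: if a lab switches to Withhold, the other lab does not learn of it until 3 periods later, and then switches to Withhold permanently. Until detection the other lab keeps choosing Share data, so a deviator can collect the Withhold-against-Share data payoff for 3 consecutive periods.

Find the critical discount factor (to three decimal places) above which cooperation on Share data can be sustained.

0.585

A deviator earns 21 for 3 periods, then 11 forever; cooperating earns 19 forever. Multiplying the IC by (1−δ):
19 ≥ 21(1−δ^3) + 11δ^3, so 10·δ^3 ≥ 2 and δ^3 ≥ 1/5.
δ ≥ (1/5)^(1/3) ≈ 0.585.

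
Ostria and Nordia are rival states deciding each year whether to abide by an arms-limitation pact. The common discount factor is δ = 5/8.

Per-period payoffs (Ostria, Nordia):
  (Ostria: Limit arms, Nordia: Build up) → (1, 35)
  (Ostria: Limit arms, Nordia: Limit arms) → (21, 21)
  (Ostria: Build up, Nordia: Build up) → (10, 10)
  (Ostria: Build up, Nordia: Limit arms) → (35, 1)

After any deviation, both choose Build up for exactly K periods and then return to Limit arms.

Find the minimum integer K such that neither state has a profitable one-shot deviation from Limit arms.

No profitable deviation requires (21−10)(δ+…+δ^K) ≥ 35−21, i.e. δ+…+δ^K ≥ 14/11 ≈ 1.2727.
With δ = 5/8, the partial sums are K=1: 0.6250, K=2: 1.0156, K=3: 1.2598, K=4: 1.4124.
K = 4 is the first length at which the sum reaches 1.2727.

4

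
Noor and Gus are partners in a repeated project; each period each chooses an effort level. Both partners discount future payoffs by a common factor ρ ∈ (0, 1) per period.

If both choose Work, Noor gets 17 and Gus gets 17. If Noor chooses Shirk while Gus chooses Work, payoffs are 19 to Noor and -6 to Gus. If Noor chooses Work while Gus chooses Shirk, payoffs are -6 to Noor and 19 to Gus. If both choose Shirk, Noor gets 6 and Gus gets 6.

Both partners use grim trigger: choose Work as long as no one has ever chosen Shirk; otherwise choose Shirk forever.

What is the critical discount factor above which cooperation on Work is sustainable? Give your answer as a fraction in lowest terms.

Under grim trigger the critical discount factor is (T−C)/(T−P) with T = 19, C = 17, P = 6.
ρ* = (19−17)/(19−6) = 2/13.

2/13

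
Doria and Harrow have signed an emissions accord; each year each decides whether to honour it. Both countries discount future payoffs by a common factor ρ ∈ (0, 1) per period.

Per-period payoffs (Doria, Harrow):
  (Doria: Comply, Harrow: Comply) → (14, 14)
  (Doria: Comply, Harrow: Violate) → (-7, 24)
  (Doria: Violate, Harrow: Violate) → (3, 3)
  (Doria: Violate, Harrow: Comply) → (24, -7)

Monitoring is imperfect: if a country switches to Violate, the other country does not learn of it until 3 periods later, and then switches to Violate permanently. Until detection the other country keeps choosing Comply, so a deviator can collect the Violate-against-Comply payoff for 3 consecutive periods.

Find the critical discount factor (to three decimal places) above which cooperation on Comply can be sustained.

Deviating for the 3 undetected periods gains 24−14 = 10 per period over cooperation, then loses 14−3 = 11 per period forever once punishment starts.
Gain: 10(1 + ρ + … + ρ^2); loss: 11·ρ^3/(1−ρ).
No profitable deviation ⇔ 10(1−ρ^3) ≤ 11·ρ^3, i.e. ρ^3 ≥ 10/(10+11) = 10/21.
Hence ρ ≥ (10/21)^(1/3) ≈ 0.781.

0.781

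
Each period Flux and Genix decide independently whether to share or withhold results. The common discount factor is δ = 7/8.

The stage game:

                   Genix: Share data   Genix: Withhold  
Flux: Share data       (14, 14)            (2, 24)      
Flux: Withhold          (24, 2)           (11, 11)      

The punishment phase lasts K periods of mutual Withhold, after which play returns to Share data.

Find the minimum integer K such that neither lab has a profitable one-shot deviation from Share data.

5

No profitable deviation requires (14−11)(δ+…+δ^K) ≥ 24−14, i.e. δ+…+δ^K ≥ 10/3 ≈ 3.3333.
With δ = 7/8, the partial sums are K=1: 0.8750, K=2: 1.6406, K=3: 2.3105, K=4: 2.8967, K=5: 3.4096.
K = 5 is the first length at which the sum reaches 3.3333.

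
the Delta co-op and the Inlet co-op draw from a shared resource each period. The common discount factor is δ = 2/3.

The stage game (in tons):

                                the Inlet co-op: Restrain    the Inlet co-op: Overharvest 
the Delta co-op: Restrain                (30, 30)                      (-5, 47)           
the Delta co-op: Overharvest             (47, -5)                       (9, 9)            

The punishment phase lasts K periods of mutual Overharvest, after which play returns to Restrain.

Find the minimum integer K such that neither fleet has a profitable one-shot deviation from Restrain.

2

IC: δ(1−δ^K)/(1−δ) ≥ (47−30)/(30−9) = 17/21.
With δ = 2/3: need 1 − δ^K ≥ 17/21·(1−2/3)/(2/3), i.e. δ^K ≤ 0.5952.
Since (2/3)^1 = 0.6667 and (2/3)^2 = 0.4444, the smallest such K is 2.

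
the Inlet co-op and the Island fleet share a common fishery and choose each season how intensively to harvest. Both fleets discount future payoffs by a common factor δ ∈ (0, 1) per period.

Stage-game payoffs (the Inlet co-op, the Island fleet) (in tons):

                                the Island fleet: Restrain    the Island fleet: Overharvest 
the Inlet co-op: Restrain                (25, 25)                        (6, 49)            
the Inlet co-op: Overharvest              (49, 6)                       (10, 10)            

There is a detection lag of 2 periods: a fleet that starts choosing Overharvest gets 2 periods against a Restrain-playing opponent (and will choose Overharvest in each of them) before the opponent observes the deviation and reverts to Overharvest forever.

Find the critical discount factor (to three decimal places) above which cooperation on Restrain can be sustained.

Deviating for the 2 undetected periods gains 49−25 = 24 per period over cooperation, then loses 25−10 = 15 per period forever once punishment starts.
Gain: 24(1 + δ + … + δ^1); loss: 15·δ^2/(1−δ).
No profitable deviation ⇔ 24(1−δ^2) ≤ 15·δ^2, i.e. δ^2 ≥ 24/(24+15) = 8/13.
Hence δ ≥ (8/13)^(1/2) ≈ 0.784.

0.784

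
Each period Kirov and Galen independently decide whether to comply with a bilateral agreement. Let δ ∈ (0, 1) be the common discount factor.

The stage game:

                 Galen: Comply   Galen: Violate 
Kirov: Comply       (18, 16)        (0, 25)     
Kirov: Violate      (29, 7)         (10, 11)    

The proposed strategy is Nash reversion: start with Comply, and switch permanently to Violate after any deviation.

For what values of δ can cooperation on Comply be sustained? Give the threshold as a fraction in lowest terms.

9/14

Kirov: cooperation gives 18 each period; deviation gives 29 once then 10 forever.
  18/(1−δ) ≥ 29 + 10δ/(1−δ) ⇒ δ ≥ 11/19.
Galen: cooperation gives 16 each period; deviation gives 25 once then 11 forever.
  δ ≥ 9/14.
Both must hold, so the binding constraint is Galen's: δ ≥ 9/14.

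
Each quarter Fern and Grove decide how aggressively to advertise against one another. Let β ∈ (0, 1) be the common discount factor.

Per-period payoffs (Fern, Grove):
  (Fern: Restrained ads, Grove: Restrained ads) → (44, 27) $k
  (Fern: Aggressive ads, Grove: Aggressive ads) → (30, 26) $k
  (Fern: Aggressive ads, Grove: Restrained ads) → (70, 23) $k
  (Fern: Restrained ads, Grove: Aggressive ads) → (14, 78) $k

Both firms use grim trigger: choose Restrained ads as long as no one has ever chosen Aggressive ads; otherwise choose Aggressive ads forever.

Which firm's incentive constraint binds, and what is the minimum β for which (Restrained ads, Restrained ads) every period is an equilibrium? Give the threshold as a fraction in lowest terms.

Grove; β ≥ 51/52

Fern's threshold: (70−44)/(70−30) = 13/20.
Grove's threshold: (78−27)/(78−26) = 51/52.
13/20 < 51/52, so Grove binds and β* = 51/52.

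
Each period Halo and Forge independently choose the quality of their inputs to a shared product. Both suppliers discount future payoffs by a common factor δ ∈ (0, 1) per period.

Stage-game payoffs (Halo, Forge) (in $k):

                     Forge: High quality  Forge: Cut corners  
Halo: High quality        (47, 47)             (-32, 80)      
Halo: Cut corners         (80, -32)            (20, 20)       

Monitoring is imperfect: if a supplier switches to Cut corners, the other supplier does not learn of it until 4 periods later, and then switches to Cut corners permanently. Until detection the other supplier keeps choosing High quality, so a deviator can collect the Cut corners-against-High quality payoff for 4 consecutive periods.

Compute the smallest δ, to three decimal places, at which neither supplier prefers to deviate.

0.861

The best deviation is to choose Cut corners for all 4 undetected periods, earning 80 each, then 20 forever once detected.
Deviation value: 80(1−δ^4)/(1−δ) + 20δ^4/(1−δ); cooperation value: 47/(1−δ).
IC: 47 ≥ 80(1−δ^4) + 20δ^4 = 80 − 60δ^4.
So δ^4 ≥ 33/60 = 11/20, giving δ ≥ (11/20)^(1/4) ≈ 0.861.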